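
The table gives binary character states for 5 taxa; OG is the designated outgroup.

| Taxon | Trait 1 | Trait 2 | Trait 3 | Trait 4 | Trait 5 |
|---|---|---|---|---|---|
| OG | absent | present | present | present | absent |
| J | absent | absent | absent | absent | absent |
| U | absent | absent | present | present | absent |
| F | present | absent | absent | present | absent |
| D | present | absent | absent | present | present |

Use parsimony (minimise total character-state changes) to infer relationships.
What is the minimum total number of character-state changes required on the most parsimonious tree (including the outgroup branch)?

5

Character polarity is set by the outgroup: the derived state is whichever differs from the outgroup's state, so for Trait 2, Trait 3, Trait 4 the derived state is 'absent', and for the remaining characters it is 'present'.
Trait 1 (derived state 'present') is shared by D and F — a synapomorphy uniting that clade.
All ingroup taxa share the derived state 'absent' for Trait 2; it defines the ingroup but does not resolve relationships within it.
Only D, F, and J show the derived state 'absent' for Trait 3, supporting them as a clade.
Trait 4 (derived state 'absent') is unique to J (autapomorphy; uninformative for grouping).
Trait 5: derived state 'present' in D only — an autapomorphy, so it tells us nothing about relationships among taxa.
Most parsimonious ingroup topology: ((J,(F,D)),U).
Changes per character on this tree: Trait 1: 1; Trait 2: 1; Trait 3: 1; Trait 4: 1; Trait 5: 1.
Total = 5.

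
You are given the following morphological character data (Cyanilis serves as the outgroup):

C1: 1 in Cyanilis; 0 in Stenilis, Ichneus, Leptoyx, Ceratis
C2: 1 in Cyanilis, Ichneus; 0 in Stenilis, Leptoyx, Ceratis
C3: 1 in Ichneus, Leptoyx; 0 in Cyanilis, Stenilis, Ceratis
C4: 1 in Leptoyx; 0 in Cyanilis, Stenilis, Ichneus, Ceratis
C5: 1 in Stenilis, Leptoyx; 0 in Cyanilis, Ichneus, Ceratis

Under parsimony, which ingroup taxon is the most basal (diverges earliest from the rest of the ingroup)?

Character polarity is set by the outgroup: the derived state is whichever differs from the outgroup's state, so for C1, C2 the derived state is '0', and for the remaining characters it is '1'.
C1 (derived state '0') is shared by all ingroup taxa — unites the whole ingroup.
C2 (derived state '0') is shared by Ceratis, Leptoyx, and Stenilis — a synapomorphy uniting that clade.
C3 groups Ichneus and Leptoyx, which is incompatible with the clades supported by the remaining characters; treating it as convergent (homoplasy) costs fewer steps than any alternative tree.
C4: derived state '1' in Leptoyx only — an autapomorphy, so it tells us nothing about relationships among taxa.
Only Leptoyx and Stenilis show the derived state '1' for C5, supporting them as a clade.
Most parsimonious ingroup topology: (((Stenilis,Leptoyx),Ceratis),Ichneus).
Ichneus is sister to the clade containing all other ingroup taxa, so it is the earliest-diverging (most basal) ingroup lineage.

Ichneus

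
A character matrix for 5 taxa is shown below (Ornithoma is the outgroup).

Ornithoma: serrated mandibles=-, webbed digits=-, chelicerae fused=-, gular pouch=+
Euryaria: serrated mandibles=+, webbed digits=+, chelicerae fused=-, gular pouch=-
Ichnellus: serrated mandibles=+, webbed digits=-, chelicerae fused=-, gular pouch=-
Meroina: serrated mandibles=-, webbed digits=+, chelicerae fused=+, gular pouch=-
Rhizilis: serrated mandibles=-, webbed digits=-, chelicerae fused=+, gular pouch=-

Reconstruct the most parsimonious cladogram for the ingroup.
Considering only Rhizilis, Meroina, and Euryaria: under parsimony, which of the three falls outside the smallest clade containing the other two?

Euryaria

Character polarity is set by the outgroup: the derived state is whichever differs from the outgroup's state, so for gular pouch the derived state is '-', and for the remaining characters it is '+'.
Only Euryaria and Ichnellus show the derived state '+' for serrated mandibles, supporting them as a clade.
webbed digits (state '+') occurs in Euryaria and Meroina but conflicts with the nesting implied by the other characters — most parsimoniously interpreted as homoplasy.
Only Meroina and Rhizilis show the derived state '+' for chelicerae fused, supporting them as a clade.
gular pouch (derived state '-') is shared by all ingroup taxa — unites the whole ingroup.
Most parsimonious ingroup topology: ((Euryaria,Ichnellus),(Meroina,Rhizilis)).
Rhizilis and Meroina share a more recent common ancestor with each other than either does with Euryaria, so Euryaria is the least closely related of the three.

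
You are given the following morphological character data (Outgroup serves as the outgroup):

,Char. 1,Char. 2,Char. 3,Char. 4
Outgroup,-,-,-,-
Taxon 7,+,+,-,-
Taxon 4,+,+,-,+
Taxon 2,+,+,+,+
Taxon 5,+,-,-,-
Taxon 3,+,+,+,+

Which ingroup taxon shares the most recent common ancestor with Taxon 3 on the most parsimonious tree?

Taxon 2

The outgroup has state '-' for every character, so '+' is the derived state throughout.
All ingroup taxa share the derived state '+' for Char. 1; it defines the ingroup but does not resolve relationships within it.
Char. 2 (derived state '+') is shared by Taxon 2, Taxon 3, Taxon 4, and Taxon 7 — a synapomorphy uniting that clade.
Char. 3 (derived state '+') is shared by Taxon 2 and Taxon 3 — a synapomorphy uniting that clade.
Char. 4 (derived state '+') is shared by Taxon 2, Taxon 3, and Taxon 4 — a synapomorphy uniting that clade.
Most parsimonious ingroup topology: ((((Taxon 3,Taxon 2),Taxon 4),Taxon 7),Taxon 5).
Taxon 3 and Taxon 2 form a cherry on this tree, so they are sister taxa.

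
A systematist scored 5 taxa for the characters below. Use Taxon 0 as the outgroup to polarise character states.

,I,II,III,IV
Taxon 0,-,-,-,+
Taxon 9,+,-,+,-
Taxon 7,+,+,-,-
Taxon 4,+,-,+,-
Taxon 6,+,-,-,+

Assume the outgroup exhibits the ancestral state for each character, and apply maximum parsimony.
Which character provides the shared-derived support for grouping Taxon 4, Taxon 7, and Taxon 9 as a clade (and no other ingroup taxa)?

IV

Character polarity is set by the outgroup: the derived state is whichever differs from the outgroup's state, so for IV the derived state is '-', and for the remaining characters it is '+'.
All ingroup taxa share the derived state '+' for I; it defines the ingroup but does not resolve relationships within it.
II: derived state '+' in Taxon 7 only — an autapomorphy, so it tells us nothing about relationships among taxa.
III (derived state '+') is shared by Taxon 4 and Taxon 9 — a synapomorphy uniting that clade.
IV: derived state '-' in Taxon 4, Taxon 7, and Taxon 9 only — synapomorphy for {Taxon 4, Taxon 7, Taxon 9}.
Most parsimonious ingroup topology: (((Taxon 9,Taxon 4),Taxon 7),Taxon 6).
The clade {Taxon 4, Taxon 7, Taxon 9} is supported by IV: its derived state '-' occurs in exactly those taxa and in no other taxon (including the outgroup).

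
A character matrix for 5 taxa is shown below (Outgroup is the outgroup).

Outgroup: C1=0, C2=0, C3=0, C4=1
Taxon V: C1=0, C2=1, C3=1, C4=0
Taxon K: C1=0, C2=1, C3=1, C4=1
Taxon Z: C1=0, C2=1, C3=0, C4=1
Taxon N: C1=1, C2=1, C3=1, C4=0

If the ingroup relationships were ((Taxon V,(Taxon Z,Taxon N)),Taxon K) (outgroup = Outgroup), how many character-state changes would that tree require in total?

Map each character onto ((Taxon V,(Taxon Z,Taxon N)),Taxon K) (rooted by Outgroup) and count the minimum state changes it requires (Fitch parsimony):
C1: 1; C2: 1; C3: 2; C4: 2.
Total tree length = 6.

6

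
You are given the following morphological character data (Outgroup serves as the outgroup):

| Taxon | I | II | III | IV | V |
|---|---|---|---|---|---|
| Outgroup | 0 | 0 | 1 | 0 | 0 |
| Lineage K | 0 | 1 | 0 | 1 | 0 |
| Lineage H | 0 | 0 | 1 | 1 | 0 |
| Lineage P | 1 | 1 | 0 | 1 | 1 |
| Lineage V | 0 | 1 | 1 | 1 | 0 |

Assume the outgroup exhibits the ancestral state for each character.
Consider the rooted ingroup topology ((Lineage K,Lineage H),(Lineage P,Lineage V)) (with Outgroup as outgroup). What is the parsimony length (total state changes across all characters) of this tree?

7

Map each character onto ((Lineage K,Lineage H),(Lineage P,Lineage V)) (rooted by Outgroup) and count the minimum state changes it requires (Fitch parsimony):
I: 1; II: 2; III: 2; IV: 1; V: 1.
Total tree length = 7.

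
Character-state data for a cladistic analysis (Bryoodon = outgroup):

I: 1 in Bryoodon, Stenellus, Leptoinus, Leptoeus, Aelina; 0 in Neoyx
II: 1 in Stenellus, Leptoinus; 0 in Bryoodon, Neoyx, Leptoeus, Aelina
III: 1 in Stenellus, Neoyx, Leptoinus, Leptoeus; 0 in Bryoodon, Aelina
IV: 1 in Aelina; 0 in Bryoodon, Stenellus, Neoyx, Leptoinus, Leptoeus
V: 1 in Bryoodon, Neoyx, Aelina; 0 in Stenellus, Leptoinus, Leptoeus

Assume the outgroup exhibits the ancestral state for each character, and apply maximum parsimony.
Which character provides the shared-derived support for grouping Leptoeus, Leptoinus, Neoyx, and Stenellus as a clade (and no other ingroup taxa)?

III

Character polarity is set by the outgroup: the derived state is whichever differs from the outgroup's state, so for I, V the derived state is '0', and for the remaining characters it is '1'.
I: derived state '0' in Neoyx only — an autapomorphy, so it tells us nothing about relationships among taxa.
II (derived state '1') is shared by Leptoinus and Stenellus — a synapomorphy uniting that clade.
Only Leptoeus, Leptoinus, Neoyx, and Stenellus show the derived state '1' for III, supporting them as a clade.
IV (derived state '1') is unique to Aelina (autapomorphy; uninformative for grouping).
V: derived state '0' in Leptoeus, Leptoinus, and Stenellus only — synapomorphy for {Leptoeus, Leptoinus, Stenellus}.
Most parsimonious ingroup topology: ((((Stenellus,Leptoinus),Leptoeus),Neoyx),Aelina).
The clade {Leptoeus, Leptoinus, Neoyx, Stenellus} is supported by III: its derived state '1' occurs in exactly those taxa and in no other taxon (including the outgroup).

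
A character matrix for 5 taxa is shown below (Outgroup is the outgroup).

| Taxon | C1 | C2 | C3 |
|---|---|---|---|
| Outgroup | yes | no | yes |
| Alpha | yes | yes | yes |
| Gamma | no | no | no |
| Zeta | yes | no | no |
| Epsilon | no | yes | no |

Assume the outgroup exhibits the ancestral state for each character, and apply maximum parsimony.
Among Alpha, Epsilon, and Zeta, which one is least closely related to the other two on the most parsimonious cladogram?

Character polarity is set by the outgroup: the derived state is whichever differs from the outgroup's state, so for C1, C3 the derived state is 'no', and for the remaining characters it is 'yes'.
C1: derived state 'no' in Epsilon and Gamma only — synapomorphy for {Epsilon, Gamma}.
C2 (state 'yes') occurs in Alpha and Epsilon but conflicts with the nesting implied by the other characters — most parsimoniously interpreted as homoplasy.
C3: derived state 'no' in Epsilon, Gamma, and Zeta only — synapomorphy for {Epsilon, Gamma, Zeta}.
Most parsimonious ingroup topology: (Alpha,((Gamma,Epsilon),Zeta)).
Epsilon and Zeta share a more recent common ancestor with each other than either does with Alpha, so Alpha is the least closely related of the three.

Alpha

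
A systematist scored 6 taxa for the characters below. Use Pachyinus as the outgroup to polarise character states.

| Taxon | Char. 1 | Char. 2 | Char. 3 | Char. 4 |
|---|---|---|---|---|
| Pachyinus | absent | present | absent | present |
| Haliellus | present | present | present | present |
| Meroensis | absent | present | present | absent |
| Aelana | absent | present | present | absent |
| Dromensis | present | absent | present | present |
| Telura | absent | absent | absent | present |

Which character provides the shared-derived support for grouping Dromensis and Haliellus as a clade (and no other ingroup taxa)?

Char. 1

Character polarity is set by the outgroup: the derived state is whichever differs from the outgroup's state, so for Char. 2, Char. 4 the derived state is 'absent', and for the remaining characters it is 'present'.
Char. 1: derived state 'present' in Dromensis and Haliellus only — synapomorphy for {Dromensis, Haliellus}.
Char. 2 (state 'absent') occurs in Dromensis and Telura but conflicts with the nesting implied by the other characters — most parsimoniously interpreted as homoplasy.
Only Aelana, Dromensis, Haliellus, and Meroensis show the derived state 'present' for Char. 3, supporting them as a clade.
Only Aelana and Meroensis show the derived state 'absent' for Char. 4, supporting them as a clade.
Most parsimonious ingroup topology: (((Meroensis,Aelana),(Dromensis,Haliellus)),Telura).
The clade {Dromensis, Haliellus} is supported by Char. 1: its derived state 'present' occurs in exactly those taxa and in no other taxon (including the outgroup).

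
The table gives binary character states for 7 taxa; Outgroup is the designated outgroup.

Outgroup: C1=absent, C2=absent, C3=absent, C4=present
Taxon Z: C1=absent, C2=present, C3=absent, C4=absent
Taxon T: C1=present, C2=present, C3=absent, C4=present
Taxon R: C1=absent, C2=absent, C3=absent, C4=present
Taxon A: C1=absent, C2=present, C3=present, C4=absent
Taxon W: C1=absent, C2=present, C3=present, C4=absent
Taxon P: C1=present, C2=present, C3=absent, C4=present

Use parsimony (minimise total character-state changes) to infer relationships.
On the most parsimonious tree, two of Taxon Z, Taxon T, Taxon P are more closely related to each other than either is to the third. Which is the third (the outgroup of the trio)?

Character polarity is set by the outgroup: the derived state is whichever differs from the outgroup's state, so for C4 the derived state is 'absent', and for the remaining characters it is 'present'.
Only Taxon P and Taxon T show the derived state 'present' for C1, supporting them as a clade.
C2 (derived state 'present') is shared by Taxon A, Taxon P, Taxon T, Taxon W, and Taxon Z — a synapomorphy uniting that clade.
Only Taxon A and Taxon W show the derived state 'present' for C3, supporting them as a clade.
Only Taxon A, Taxon W, and Taxon Z show the derived state 'absent' for C4, supporting them as a clade.
Most parsimonious ingroup topology: (((Taxon Z,(Taxon A,Taxon W)),(Taxon T,Taxon P)),Taxon R).
Taxon P and Taxon T share a more recent common ancestor with each other than either does with Taxon Z, so Taxon Z is the least closely related of the three.

Taxon Z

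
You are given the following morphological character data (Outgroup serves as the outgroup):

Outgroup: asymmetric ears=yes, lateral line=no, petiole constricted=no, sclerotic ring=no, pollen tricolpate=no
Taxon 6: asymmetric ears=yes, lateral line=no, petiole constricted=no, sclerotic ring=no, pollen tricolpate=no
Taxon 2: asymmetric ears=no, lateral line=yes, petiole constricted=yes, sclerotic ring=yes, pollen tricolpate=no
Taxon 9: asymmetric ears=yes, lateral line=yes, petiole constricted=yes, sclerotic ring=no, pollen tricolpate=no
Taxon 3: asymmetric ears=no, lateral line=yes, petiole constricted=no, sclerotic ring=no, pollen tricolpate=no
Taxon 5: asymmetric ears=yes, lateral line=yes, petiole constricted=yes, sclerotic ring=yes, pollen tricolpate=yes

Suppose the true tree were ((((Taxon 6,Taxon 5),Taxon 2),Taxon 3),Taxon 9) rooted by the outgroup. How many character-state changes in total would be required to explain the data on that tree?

Map each character onto ((((Taxon 6,Taxon 5),Taxon 2),Taxon 3),Taxon 9) (rooted by Outgroup) and count the minimum state changes it requires (Fitch parsimony):
asymmetric ears: 2; lateral line: 2; petiole constricted: 3; sclerotic ring: 2; pollen tricolpate: 1.
Total tree length = 10.

10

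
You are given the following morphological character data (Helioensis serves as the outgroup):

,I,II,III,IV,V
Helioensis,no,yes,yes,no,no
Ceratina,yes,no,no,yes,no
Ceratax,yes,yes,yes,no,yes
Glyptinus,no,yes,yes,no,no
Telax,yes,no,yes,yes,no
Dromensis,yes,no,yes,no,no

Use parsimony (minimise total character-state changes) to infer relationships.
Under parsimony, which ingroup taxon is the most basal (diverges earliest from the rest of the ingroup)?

Glyptinus

Character polarity is set by the outgroup: the derived state is whichever differs from the outgroup's state, so for II, III the derived state is 'no', and for the remaining characters it is 'yes'.
Only Ceratax, Ceratina, Dromensis, and Telax show the derived state 'yes' for I, supporting them as a clade.
II (derived state 'no') is shared by Ceratina, Dromensis, and Telax — a synapomorphy uniting that clade.
III (derived state 'no') is unique to Ceratina (autapomorphy; uninformative for grouping).
IV: derived state 'yes' in Ceratina and Telax only — synapomorphy for {Ceratina, Telax}.
V: derived state 'yes' in Ceratax only — an autapomorphy, so it tells us nothing about relationships among taxa.
Most parsimonious ingroup topology: ((((Ceratina,Telax),Dromensis),Ceratax),Glyptinus).
Glyptinus is sister to the clade containing all other ingroup taxa, so it is the earliest-diverging (most basal) ingroup lineage.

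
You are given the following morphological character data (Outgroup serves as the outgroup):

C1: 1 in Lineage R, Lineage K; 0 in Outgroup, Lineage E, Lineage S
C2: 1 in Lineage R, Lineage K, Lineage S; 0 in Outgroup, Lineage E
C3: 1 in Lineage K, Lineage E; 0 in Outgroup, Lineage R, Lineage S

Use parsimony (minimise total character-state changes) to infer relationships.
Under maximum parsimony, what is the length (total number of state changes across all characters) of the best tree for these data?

4

The outgroup has state '0' for every character, so '1' is the derived state throughout.
Only Lineage K and Lineage R show the derived state '1' for C1, supporting them as a clade.
Only Lineage K, Lineage R, and Lineage S show the derived state '1' for C2, supporting them as a clade.
C3 groups Lineage E and Lineage K, which is incompatible with the clades supported by the remaining characters; treating it as convergent (homoplasy) costs fewer steps than any alternative tree.
Most parsimonious ingroup topology: (((Lineage R,Lineage K),Lineage S),Lineage E).
Changes per character on this tree: C1: 1; C2: 1; C3: 2.
Total = 4.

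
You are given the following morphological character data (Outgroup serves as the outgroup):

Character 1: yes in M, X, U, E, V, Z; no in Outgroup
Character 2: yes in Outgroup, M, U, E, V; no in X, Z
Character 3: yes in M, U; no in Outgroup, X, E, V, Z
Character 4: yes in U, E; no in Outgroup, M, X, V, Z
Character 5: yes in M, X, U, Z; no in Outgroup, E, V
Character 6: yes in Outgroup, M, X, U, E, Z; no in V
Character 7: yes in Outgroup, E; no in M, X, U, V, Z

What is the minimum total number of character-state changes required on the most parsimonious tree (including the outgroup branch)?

Character polarity is set by the outgroup: the derived state is whichever differs from the outgroup's state, so for Character 2, Character 6, Character 7 the derived state is 'no', and for the remaining characters it is 'yes'.
All ingroup taxa share the derived state 'yes' for Character 1; it defines the ingroup but does not resolve relationships within it.
Character 2 (derived state 'no') is shared by X and Z — a synapomorphy uniting that clade.
Only M and U show the derived state 'yes' for Character 3, supporting them as a clade.
Character 4 groups E and U, which is incompatible with the clades supported by the remaining characters; treating it as convergent (homoplasy) costs fewer steps than any alternative tree.
Character 5 (derived state 'yes') is shared by M, U, X, and Z — a synapomorphy uniting that clade.
Character 6 (derived state 'no') is unique to V (autapomorphy; uninformative for grouping).
Character 7: derived state 'no' in M, U, V, X, and Z only — synapomorphy for {M, U, V, X, Z}.
Most parsimonious ingroup topology: ((((M,U),(X,Z)),V),E).
Changes per character on this tree: Character 1: 1; Character 2: 1; Character 3: 1; Character 4: 2; Character 5: 1; Character 6: 1; Character 7: 1.
Total = 8.

8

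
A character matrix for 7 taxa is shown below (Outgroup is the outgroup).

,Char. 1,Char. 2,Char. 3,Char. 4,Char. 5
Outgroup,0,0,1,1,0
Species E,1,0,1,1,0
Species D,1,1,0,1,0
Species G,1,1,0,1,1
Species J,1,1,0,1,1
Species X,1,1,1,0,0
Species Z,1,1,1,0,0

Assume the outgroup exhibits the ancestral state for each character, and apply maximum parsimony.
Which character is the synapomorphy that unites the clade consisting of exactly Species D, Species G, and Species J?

Char. 3

Character polarity is set by the outgroup: the derived state is whichever differs from the outgroup's state, so for Char. 3, Char. 4 the derived state is '0', and for the remaining characters it is '1'.
Char. 1 (derived state '1') is shared by all ingroup taxa — unites the whole ingroup.
Char. 2: derived state '1' in Species D, Species G, Species J, Species X, and Species Z only — synapomorphy for {Species D, Species G, Species J, Species X, Species Z}.
Char. 3 (derived state '0') is shared by Species D, Species G, and Species J — a synapomorphy uniting that clade.
Char. 4 (derived state '0') is shared by Species X and Species Z — a synapomorphy uniting that clade.
Char. 5 (derived state '1') is shared by Species G and Species J — a synapomorphy uniting that clade.
Most parsimonious ingroup topology: (Species E,((Species D,(Species G,Species J)),(Species X,Species Z))).
The clade {Species D, Species G, Species J} is supported by Char. 3: its derived state '0' occurs in exactly those taxa and in no other taxon (including the outgroup).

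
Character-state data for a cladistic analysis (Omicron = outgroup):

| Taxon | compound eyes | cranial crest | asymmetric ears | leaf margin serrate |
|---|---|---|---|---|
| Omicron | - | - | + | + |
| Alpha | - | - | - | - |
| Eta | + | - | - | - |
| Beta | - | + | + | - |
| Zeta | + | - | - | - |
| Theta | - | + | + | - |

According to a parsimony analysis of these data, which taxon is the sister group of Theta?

Character polarity is set by the outgroup: the derived state is whichever differs from the outgroup's state, so for asymmetric ears, leaf margin serrate the derived state is '-', and for the remaining characters it is '+'.
compound eyes (derived state '+') is shared by Eta and Zeta — a synapomorphy uniting that clade.
cranial crest (derived state '+') is shared by Beta and Theta — a synapomorphy uniting that clade.
asymmetric ears: derived state '-' in Alpha, Eta, and Zeta only — synapomorphy for {Alpha, Eta, Zeta}.
leaf margin serrate (derived state '-') is shared by all ingroup taxa — unites the whole ingroup.
Most parsimonious ingroup topology: ((Alpha,(Eta,Zeta)),(Beta,Theta)).
Theta and Beta form a cherry on this tree, so they are sister taxa.

Beta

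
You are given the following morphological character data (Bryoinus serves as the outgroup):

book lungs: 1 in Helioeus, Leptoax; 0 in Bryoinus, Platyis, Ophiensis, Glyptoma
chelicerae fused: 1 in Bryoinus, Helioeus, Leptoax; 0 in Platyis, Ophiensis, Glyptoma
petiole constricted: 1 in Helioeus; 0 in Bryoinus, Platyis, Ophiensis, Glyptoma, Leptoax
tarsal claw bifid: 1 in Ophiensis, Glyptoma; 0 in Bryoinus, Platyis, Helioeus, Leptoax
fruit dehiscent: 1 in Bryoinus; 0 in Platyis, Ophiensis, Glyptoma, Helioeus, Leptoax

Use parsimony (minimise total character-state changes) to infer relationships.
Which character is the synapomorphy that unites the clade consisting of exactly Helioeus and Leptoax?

Character polarity is set by the outgroup: the derived state is whichever differs from the outgroup's state, so for chelicerae fused, fruit dehiscent the derived state is '0', and for the remaining characters it is '1'.
Only Helioeus and Leptoax show the derived state '1' for book lungs, supporting them as a clade.
chelicerae fused (derived state '0') is shared by Glyptoma, Ophiensis, and Platyis — a synapomorphy uniting that clade.
petiole constricted: derived state '1' in Helioeus only — an autapomorphy, so it tells us nothing about relationships among taxa.
tarsal claw bifid (derived state '1') is shared by Glyptoma and Ophiensis — a synapomorphy uniting that clade.
fruit dehiscent (derived state '0') is shared by all ingroup taxa — unites the whole ingroup.
Most parsimonious ingroup topology: ((Platyis,(Ophiensis,Glyptoma)),(Helioeus,Leptoax)).
The clade {Helioeus, Leptoax} is supported by book lungs: its derived state '1' occurs in exactly those taxa and in no other taxon (including the outgroup).

book lungs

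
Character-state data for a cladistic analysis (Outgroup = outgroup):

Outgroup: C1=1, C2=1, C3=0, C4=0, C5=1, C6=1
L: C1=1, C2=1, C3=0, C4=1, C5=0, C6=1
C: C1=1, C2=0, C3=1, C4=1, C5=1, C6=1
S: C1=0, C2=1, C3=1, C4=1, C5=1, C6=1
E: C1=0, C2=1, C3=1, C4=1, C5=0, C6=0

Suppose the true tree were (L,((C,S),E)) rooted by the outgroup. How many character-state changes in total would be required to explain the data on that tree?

Map each character onto (L,((C,S),E)) (rooted by Outgroup) and count the minimum state changes it requires (Fitch parsimony):
C1: 2; C2: 1; C3: 1; C4: 1; C5: 2; C6: 1.
Total tree length = 8.

8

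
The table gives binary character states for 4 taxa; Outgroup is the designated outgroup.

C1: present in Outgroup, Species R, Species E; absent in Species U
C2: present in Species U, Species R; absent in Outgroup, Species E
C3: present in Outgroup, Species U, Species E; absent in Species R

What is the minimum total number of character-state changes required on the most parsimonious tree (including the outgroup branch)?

Character polarity is set by the outgroup: the derived state is whichever differs from the outgroup's state, so for C1, C3 the derived state is 'absent', and for the remaining characters it is 'present'.
C1: derived state 'absent' in Species U only — an autapomorphy, so it tells us nothing about relationships among taxa.
C2 (derived state 'present') is shared by Species R and Species U — a synapomorphy uniting that clade.
C3: derived state 'absent' in Species R only — an autapomorphy, so it tells us nothing about relationships among taxa.
Most parsimonious ingroup topology: ((Species U,Species R),Species E).
Changes per character on this tree: C1: 1; C2: 1; C3: 1.
Total = 3.

3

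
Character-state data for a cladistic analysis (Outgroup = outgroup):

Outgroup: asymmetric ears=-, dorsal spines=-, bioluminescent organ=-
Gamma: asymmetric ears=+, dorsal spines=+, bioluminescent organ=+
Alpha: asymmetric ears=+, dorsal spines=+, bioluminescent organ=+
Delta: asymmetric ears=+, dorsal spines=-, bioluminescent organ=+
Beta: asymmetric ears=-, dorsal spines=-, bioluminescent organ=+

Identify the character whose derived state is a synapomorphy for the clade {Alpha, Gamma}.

The outgroup has state '-' for every character, so '+' is the derived state throughout.
asymmetric ears: derived state '+' in Alpha, Delta, and Gamma only — synapomorphy for {Alpha, Delta, Gamma}.
dorsal spines: derived state '+' in Alpha and Gamma only — synapomorphy for {Alpha, Gamma}.
bioluminescent organ (derived state '+') is shared by all ingroup taxa — unites the whole ingroup.
Most parsimonious ingroup topology: (((Gamma,Alpha),Delta),Beta).
The clade {Alpha, Gamma} is supported by dorsal spines: its derived state '+' occurs in exactly those taxa and in no other taxon (including the outgroup).

dorsal spines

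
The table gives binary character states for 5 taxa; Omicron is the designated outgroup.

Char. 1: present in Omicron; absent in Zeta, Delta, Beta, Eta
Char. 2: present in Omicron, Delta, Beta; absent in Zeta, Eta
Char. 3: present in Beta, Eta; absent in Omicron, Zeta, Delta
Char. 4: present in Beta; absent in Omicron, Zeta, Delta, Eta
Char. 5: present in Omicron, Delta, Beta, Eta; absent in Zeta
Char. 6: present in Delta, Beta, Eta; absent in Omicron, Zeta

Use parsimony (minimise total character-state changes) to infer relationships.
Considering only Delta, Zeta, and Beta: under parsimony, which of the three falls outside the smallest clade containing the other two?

Character polarity is set by the outgroup: the derived state is whichever differs from the outgroup's state, so for Char. 1, Char. 2, Char. 5 the derived state is 'absent', and for the remaining characters it is 'present'.
All ingroup taxa share the derived state 'absent' for Char. 1; it defines the ingroup but does not resolve relationships within it.
Char. 2 groups Eta and Zeta, which is incompatible with the clades supported by the remaining characters; treating it as convergent (homoplasy) costs fewer steps than any alternative tree.
Char. 3 (derived state 'present') is shared by Beta and Eta — a synapomorphy uniting that clade.
Char. 4 (derived state 'present') is unique to Beta (autapomorphy; uninformative for grouping).
Char. 5: derived state 'absent' in Zeta only — an autapomorphy, so it tells us nothing about relationships among taxa.
Char. 6 (derived state 'present') is shared by Beta, Delta, and Eta — a synapomorphy uniting that clade.
Most parsimonious ingroup topology: (Zeta,(Delta,(Beta,Eta))).
Delta and Beta share a more recent common ancestor with each other than either does with Zeta, so Zeta is the least closely related of the three.

Zeta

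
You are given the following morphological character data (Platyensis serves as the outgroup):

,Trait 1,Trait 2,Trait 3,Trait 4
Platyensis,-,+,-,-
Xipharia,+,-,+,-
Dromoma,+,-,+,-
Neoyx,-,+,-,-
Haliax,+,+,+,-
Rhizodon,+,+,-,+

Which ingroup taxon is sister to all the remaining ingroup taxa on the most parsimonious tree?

Character polarity is set by the outgroup: the derived state is whichever differs from the outgroup's state, so for Trait 2 the derived state is '-', and for the remaining characters it is '+'.
Trait 1: derived state '+' in Dromoma, Haliax, Rhizodon, and Xipharia only — synapomorphy for {Dromoma, Haliax, Rhizodon, Xipharia}.
Trait 2: derived state '-' in Dromoma and Xipharia only — synapomorphy for {Dromoma, Xipharia}.
Trait 3: derived state '+' in Dromoma, Haliax, and Xipharia only — synapomorphy for {Dromoma, Haliax, Xipharia}.
Trait 4 (derived state '+') is unique to Rhizodon (autapomorphy; uninformative for grouping).
Most parsimonious ingroup topology: ((((Xipharia,Dromoma),Haliax),Rhizodon),Neoyx).
Neoyx is sister to the clade containing all other ingroup taxa, so it is the earliest-diverging (most basal) ingroup lineage.

Neoyx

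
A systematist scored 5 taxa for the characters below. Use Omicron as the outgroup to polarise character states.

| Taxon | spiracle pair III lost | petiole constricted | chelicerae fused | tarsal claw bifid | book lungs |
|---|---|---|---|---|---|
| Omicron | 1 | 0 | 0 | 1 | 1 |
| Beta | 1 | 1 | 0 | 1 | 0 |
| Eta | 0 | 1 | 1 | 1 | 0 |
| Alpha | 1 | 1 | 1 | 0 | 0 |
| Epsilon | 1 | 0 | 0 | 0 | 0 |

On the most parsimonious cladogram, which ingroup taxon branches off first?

Character polarity is set by the outgroup: the derived state is whichever differs from the outgroup's state, so for spiracle pair III lost, tarsal claw bifid, book lungs the derived state is '0', and for the remaining characters it is '1'.
spiracle pair III lost: derived state '0' in Eta only — an autapomorphy, so it tells us nothing about relationships among taxa.
Only Alpha, Beta, and Eta show the derived state '1' for petiole constricted, supporting them as a clade.
chelicerae fused (derived state '1') is shared by Alpha and Eta — a synapomorphy uniting that clade.
tarsal claw bifid groups Alpha and Epsilon, which is incompatible with the clades supported by the remaining characters; treating it as convergent (homoplasy) costs fewer steps than any alternative tree.
book lungs (derived state '0') is shared by all ingroup taxa — unites the whole ingroup.
Most parsimonious ingroup topology: ((Beta,(Eta,Alpha)),Epsilon).
Epsilon is sister to the clade containing all other ingroup taxa, so it is the earliest-diverging (most basal) ingroup lineage.

Epsilon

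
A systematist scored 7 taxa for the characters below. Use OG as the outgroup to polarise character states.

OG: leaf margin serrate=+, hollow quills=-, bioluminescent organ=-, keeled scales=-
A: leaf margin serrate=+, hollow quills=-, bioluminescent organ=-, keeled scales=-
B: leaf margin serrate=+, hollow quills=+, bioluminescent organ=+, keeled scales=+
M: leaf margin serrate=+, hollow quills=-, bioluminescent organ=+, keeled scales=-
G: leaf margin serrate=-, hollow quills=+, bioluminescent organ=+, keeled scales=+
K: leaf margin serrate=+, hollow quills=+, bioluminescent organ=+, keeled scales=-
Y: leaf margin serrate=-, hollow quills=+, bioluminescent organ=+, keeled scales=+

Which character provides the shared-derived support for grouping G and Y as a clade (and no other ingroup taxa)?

Character polarity is set by the outgroup: the derived state is whichever differs from the outgroup's state, so for leaf margin serrate the derived state is '-', and for the remaining characters it is '+'.
leaf margin serrate (derived state '-') is shared by G and Y — a synapomorphy uniting that clade.
hollow quills: derived state '+' in B, G, K, and Y only — synapomorphy for {B, G, K, Y}.
bioluminescent organ (derived state '+') is shared by B, G, K, M, and Y — a synapomorphy uniting that clade.
Only B, G, and Y show the derived state '+' for keeled scales, supporting them as a clade.
Most parsimonious ingroup topology: (A,(((B,(G,Y)),K),M)).
The clade {G, Y} is supported by leaf margin serrate: its derived state '-' occurs in exactly those taxa and in no other taxon (including the outgroup).

leaf margin serrate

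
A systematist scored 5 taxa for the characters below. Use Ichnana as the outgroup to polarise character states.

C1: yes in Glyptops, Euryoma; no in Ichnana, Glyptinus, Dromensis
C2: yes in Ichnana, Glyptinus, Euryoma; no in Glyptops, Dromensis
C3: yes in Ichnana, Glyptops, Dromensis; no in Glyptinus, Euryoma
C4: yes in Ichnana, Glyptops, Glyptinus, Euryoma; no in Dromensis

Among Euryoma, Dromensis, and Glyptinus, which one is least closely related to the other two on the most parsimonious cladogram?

Character polarity is set by the outgroup: the derived state is whichever differs from the outgroup's state, so for C2, C3, C4 the derived state is 'no', and for the remaining characters it is 'yes'.
C1 (state 'yes') occurs in Euryoma and Glyptops but conflicts with the nesting implied by the other characters — most parsimoniously interpreted as homoplasy.
C2 (derived state 'no') is shared by Dromensis and Glyptops — a synapomorphy uniting that clade.
Only Euryoma and Glyptinus show the derived state 'no' for C3, supporting them as a clade.
C4 (derived state 'no') is unique to Dromensis (autapomorphy; uninformative for grouping).
Most parsimonious ingroup topology: ((Glyptops,Dromensis),(Glyptinus,Euryoma)).
Euryoma and Glyptinus share a more recent common ancestor with each other than either does with Dromensis, so Dromensis is the least closely related of the three.

Dromensis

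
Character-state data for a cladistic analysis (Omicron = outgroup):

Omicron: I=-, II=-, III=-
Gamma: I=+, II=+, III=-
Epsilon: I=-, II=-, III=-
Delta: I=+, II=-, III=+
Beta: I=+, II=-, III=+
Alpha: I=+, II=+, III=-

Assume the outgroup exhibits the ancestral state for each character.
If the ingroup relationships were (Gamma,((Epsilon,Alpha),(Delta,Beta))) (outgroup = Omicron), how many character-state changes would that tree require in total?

5

Map each character onto (Gamma,((Epsilon,Alpha),(Delta,Beta))) (rooted by Omicron) and count the minimum state changes it requires (Fitch parsimony):
I: 2; II: 2; III: 1.
Total tree length = 5.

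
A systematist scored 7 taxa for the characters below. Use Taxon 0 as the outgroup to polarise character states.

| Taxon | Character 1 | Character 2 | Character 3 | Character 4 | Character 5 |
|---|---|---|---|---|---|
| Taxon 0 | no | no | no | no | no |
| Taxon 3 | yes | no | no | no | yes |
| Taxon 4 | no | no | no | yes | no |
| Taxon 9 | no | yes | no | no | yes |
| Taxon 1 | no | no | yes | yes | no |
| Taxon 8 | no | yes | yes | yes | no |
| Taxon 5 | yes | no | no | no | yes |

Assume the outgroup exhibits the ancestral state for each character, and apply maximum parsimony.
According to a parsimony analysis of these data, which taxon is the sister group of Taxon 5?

Taxon 3

The outgroup has state 'no' for every character, so 'yes' is the derived state throughout.
Character 1: derived state 'yes' in Taxon 3 and Taxon 5 only — synapomorphy for {Taxon 3, Taxon 5}.
Character 2 groups Taxon 8 and Taxon 9, which is incompatible with the clades supported by the remaining characters; treating it as convergent (homoplasy) costs fewer steps than any alternative tree.
Only Taxon 1 and Taxon 8 show the derived state 'yes' for Character 3, supporting them as a clade.
Character 4: derived state 'yes' in Taxon 1, Taxon 4, and Taxon 8 only — synapomorphy for {Taxon 1, Taxon 4, Taxon 8}.
Character 5 (derived state 'yes') is shared by Taxon 3, Taxon 5, and Taxon 9 — a synapomorphy uniting that clade.
Most parsimonious ingroup topology: (((Taxon 3,Taxon 5),Taxon 9),(Taxon 4,(Taxon 1,Taxon 8))).
Taxon 5 and Taxon 3 form a cherry on this tree, so they are sister taxa.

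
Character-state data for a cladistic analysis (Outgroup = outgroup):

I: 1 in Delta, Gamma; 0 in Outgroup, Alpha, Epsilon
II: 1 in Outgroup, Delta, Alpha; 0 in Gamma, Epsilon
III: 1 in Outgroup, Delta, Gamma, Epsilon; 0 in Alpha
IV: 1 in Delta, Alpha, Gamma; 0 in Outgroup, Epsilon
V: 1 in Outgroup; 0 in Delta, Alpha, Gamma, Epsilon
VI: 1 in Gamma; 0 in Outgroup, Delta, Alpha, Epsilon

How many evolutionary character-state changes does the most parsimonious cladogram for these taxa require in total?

7

Character polarity is set by the outgroup: the derived state is whichever differs from the outgroup's state, so for II, III, V the derived state is '0', and for the remaining characters it is '1'.
I (derived state '1') is shared by Delta and Gamma — a synapomorphy uniting that clade.
II (state '0') occurs in Epsilon and Gamma but conflicts with the nesting implied by the other characters — most parsimoniously interpreted as homoplasy.
III: derived state '0' in Alpha only — an autapomorphy, so it tells us nothing about relationships among taxa.
Only Alpha, Delta, and Gamma show the derived state '1' for IV, supporting them as a clade.
V (derived state '0') is shared by all ingroup taxa — unites the whole ingroup.
VI (derived state '1') is unique to Gamma (autapomorphy; uninformative for grouping).
Most parsimonious ingroup topology: (((Delta,Gamma),Alpha),Epsilon).
Changes per character on this tree: I: 1; II: 2; III: 1; IV: 1; V: 1; VI: 1.
Total = 7.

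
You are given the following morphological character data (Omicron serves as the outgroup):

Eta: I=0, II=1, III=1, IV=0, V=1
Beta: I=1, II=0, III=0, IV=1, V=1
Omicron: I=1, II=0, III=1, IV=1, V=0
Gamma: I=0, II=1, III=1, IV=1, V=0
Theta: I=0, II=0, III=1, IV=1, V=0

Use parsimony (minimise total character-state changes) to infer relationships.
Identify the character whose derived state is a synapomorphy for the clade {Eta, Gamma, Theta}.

Character polarity is set by the outgroup: the derived state is whichever differs from the outgroup's state, so for I, III, IV the derived state is '0', and for the remaining characters it is '1'.
I (derived state '0') is shared by Eta, Gamma, and Theta — a synapomorphy uniting that clade.
II (derived state '1') is shared by Eta and Gamma — a synapomorphy uniting that clade.
III (derived state '0') is unique to Beta (autapomorphy; uninformative for grouping).
IV (derived state '0') is unique to Eta (autapomorphy; uninformative for grouping).
V (state '1') occurs in Beta and Eta but conflicts with the nesting implied by the other characters — most parsimoniously interpreted as homoplasy.
Most parsimonious ingroup topology: ((Theta,(Gamma,Eta)),Beta).
The clade {Eta, Gamma, Theta} is supported by I: its derived state '0' occurs in exactly those taxa and in no other taxon (including the outgroup).

I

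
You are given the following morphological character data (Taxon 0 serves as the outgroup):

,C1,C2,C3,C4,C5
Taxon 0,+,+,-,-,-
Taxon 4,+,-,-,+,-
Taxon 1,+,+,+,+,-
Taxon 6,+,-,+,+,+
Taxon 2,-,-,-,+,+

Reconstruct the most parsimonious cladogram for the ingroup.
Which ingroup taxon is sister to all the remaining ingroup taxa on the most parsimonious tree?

Taxon 1

Character polarity is set by the outgroup: the derived state is whichever differs from the outgroup's state, so for C1, C2 the derived state is '-', and for the remaining characters it is '+'.
C1 (derived state '-') is unique to Taxon 2 (autapomorphy; uninformative for grouping).
C2 (derived state '-') is shared by Taxon 2, Taxon 4, and Taxon 6 — a synapomorphy uniting that clade.
C3 (state '+') occurs in Taxon 1 and Taxon 6 but conflicts with the nesting implied by the other characters — most parsimoniously interpreted as homoplasy.
C4 (derived state '+') is shared by all ingroup taxa — unites the whole ingroup.
Only Taxon 2 and Taxon 6 show the derived state '+' for C5, supporting them as a clade.
Most parsimonious ingroup topology: ((Taxon 4,(Taxon 6,Taxon 2)),Taxon 1).
Taxon 1 is sister to the clade containing all other ingroup taxa, so it is the earliest-diverging (most basal) ingroup lineage.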